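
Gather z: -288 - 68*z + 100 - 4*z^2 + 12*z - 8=-4*z^2 - 56*z - 196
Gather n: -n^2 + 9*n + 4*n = -n^2 + 13*n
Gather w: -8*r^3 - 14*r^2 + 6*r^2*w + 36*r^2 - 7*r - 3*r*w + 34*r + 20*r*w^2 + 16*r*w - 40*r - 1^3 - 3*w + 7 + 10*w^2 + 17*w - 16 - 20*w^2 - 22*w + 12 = -8*r^3 + 22*r^2 - 13*r + w^2*(20*r - 10) + w*(6*r^2 + 13*r - 8) + 2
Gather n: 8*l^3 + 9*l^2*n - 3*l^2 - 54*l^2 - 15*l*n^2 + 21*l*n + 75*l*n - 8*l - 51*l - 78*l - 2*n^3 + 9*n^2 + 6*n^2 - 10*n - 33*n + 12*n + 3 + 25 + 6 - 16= 8*l^3 - 57*l^2 - 137*l - 2*n^3 + n^2*(15 - 15*l) + n*(9*l^2 + 96*l - 31) + 18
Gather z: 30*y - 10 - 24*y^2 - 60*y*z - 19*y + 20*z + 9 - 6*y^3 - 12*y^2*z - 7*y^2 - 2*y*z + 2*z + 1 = -6*y^3 - 31*y^2 + 11*y + z*(-12*y^2 - 62*y + 22)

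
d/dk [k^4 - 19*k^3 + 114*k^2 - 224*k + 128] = 4*k^3 - 57*k^2 + 228*k - 224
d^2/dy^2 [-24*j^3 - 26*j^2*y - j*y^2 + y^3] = -2*j + 6*y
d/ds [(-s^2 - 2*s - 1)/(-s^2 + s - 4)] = 3*(-s^2 + 2*s + 3)/(s^4 - 2*s^3 + 9*s^2 - 8*s + 16)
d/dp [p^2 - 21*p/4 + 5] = 2*p - 21/4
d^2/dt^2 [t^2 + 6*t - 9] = 2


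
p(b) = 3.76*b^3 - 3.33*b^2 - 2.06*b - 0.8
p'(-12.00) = 1702.18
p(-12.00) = -6952.88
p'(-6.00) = 443.98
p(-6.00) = -920.48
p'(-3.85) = 190.78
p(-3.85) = -256.80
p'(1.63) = 17.05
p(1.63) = 3.28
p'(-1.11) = 19.23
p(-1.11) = -7.76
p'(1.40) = 10.72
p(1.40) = 0.11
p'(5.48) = 300.19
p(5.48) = 506.68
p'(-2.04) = 58.47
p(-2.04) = -42.38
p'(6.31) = 405.04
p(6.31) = 798.27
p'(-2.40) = 78.90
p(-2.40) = -67.02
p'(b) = 11.28*b^2 - 6.66*b - 2.06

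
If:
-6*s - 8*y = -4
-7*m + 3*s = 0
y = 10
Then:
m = -38/7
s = -38/3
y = 10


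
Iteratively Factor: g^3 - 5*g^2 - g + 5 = (g - 1)*(g^2 - 4*g - 5) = (g - 1)*(g + 1)*(g - 5)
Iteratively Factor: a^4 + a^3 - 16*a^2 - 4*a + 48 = (a + 2)*(a^3 - a^2 - 14*a + 24) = (a + 2)*(a + 4)*(a^2 - 5*a + 6) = (a - 3)*(a + 2)*(a + 4)*(a - 2)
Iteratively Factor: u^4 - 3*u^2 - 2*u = (u + 1)*(u^3 - u^2 - 2*u) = (u - 2)*(u + 1)*(u^2 + u) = u*(u - 2)*(u + 1)*(u + 1)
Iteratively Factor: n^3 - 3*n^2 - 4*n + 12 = (n - 3)*(n^2 - 4) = (n - 3)*(n - 2)*(n + 2)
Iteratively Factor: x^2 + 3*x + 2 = (x + 2)*(x + 1)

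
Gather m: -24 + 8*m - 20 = 8*m - 44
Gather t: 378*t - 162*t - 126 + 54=216*t - 72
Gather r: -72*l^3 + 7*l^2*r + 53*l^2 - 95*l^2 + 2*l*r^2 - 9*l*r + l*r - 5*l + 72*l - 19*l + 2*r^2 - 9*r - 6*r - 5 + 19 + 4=-72*l^3 - 42*l^2 + 48*l + r^2*(2*l + 2) + r*(7*l^2 - 8*l - 15) + 18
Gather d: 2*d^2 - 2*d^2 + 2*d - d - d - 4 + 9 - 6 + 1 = 0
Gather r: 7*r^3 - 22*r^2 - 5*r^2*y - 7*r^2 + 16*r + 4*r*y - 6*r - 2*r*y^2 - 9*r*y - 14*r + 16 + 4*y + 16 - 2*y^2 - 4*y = 7*r^3 + r^2*(-5*y - 29) + r*(-2*y^2 - 5*y - 4) - 2*y^2 + 32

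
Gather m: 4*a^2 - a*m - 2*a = 4*a^2 - a*m - 2*a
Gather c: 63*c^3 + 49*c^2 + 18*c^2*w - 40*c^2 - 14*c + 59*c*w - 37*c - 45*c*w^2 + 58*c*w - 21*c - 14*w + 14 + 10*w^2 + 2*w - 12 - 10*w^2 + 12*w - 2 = 63*c^3 + c^2*(18*w + 9) + c*(-45*w^2 + 117*w - 72)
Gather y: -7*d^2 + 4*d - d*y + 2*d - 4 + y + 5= -7*d^2 + 6*d + y*(1 - d) + 1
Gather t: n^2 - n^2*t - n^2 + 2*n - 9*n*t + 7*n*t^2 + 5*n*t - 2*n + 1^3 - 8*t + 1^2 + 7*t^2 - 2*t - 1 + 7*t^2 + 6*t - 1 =t^2*(7*n + 14) + t*(-n^2 - 4*n - 4)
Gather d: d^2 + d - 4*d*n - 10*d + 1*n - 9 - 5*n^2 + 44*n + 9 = d^2 + d*(-4*n - 9) - 5*n^2 + 45*n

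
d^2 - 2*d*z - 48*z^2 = (d - 8*z)*(d + 6*z)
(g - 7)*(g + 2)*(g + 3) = g^3 - 2*g^2 - 29*g - 42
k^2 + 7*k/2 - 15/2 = (k - 3/2)*(k + 5)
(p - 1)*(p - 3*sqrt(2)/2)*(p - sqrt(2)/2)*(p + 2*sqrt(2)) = p^4 - p^3 - 13*p^2/2 + 3*sqrt(2)*p + 13*p/2 - 3*sqrt(2)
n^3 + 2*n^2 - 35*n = n*(n - 5)*(n + 7)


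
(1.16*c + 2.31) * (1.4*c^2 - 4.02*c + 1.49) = 1.624*c^3 - 1.4292*c^2 - 7.5578*c + 3.4419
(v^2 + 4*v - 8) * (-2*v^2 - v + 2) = -2*v^4 - 9*v^3 + 14*v^2 + 16*v - 16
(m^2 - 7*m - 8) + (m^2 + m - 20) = 2*m^2 - 6*m - 28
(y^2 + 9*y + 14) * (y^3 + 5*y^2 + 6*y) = y^5 + 14*y^4 + 65*y^3 + 124*y^2 + 84*y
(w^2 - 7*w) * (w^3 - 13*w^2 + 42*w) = w^5 - 20*w^4 + 133*w^3 - 294*w^2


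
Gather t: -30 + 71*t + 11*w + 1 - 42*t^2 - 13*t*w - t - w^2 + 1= -42*t^2 + t*(70 - 13*w) - w^2 + 11*w - 28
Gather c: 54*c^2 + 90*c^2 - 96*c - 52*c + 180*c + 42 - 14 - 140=144*c^2 + 32*c - 112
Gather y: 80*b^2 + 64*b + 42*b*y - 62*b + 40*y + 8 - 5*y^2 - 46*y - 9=80*b^2 + 2*b - 5*y^2 + y*(42*b - 6) - 1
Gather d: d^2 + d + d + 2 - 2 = d^2 + 2*d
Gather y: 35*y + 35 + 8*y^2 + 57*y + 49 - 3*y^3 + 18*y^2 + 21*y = -3*y^3 + 26*y^2 + 113*y + 84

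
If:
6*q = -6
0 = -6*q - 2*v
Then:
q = -1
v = 3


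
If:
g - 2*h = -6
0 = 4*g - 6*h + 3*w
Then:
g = 18 - 3*w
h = 12 - 3*w/2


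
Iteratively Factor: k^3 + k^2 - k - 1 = (k + 1)*(k^2 - 1) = (k - 1)*(k + 1)*(k + 1)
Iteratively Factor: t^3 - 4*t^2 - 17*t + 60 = (t - 3)*(t^2 - t - 20) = (t - 5)*(t - 3)*(t + 4)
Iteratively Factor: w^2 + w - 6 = (w + 3)*(w - 2)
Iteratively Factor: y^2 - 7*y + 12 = (y - 3)*(y - 4)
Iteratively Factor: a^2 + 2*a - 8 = (a + 4)*(a - 2)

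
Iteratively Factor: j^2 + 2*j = (j)*(j + 2)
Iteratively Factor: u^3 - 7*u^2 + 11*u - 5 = (u - 1)*(u^2 - 6*u + 5) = (u - 1)^2*(u - 5)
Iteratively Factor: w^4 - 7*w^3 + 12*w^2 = (w - 4)*(w^3 - 3*w^2) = w*(w - 4)*(w^2 - 3*w) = w^2*(w - 4)*(w - 3)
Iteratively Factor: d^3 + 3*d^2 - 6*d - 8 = (d - 2)*(d^2 + 5*d + 4) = (d - 2)*(d + 4)*(d + 1)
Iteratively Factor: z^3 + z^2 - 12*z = (z)*(z^2 + z - 12) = z*(z - 3)*(z + 4)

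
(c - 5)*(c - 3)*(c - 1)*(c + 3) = c^4 - 6*c^3 - 4*c^2 + 54*c - 45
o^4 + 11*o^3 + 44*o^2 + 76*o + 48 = (o + 2)^2*(o + 3)*(o + 4)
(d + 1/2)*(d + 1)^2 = d^3 + 5*d^2/2 + 2*d + 1/2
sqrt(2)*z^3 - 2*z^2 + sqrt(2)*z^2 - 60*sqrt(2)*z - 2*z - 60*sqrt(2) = (z - 6*sqrt(2))*(z + 5*sqrt(2))*(sqrt(2)*z + sqrt(2))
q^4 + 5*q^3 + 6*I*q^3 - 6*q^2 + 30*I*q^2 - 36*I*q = q*(q - 1)*(q + 6)*(q + 6*I)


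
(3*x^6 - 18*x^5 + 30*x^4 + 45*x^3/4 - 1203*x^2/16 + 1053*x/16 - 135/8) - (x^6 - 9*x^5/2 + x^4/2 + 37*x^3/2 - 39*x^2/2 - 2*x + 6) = 2*x^6 - 27*x^5/2 + 59*x^4/2 - 29*x^3/4 - 891*x^2/16 + 1085*x/16 - 183/8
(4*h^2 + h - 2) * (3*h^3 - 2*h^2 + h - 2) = 12*h^5 - 5*h^4 - 4*h^3 - 3*h^2 - 4*h + 4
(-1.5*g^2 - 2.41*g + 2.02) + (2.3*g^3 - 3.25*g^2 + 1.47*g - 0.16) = 2.3*g^3 - 4.75*g^2 - 0.94*g + 1.86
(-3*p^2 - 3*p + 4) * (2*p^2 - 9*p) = -6*p^4 + 21*p^3 + 35*p^2 - 36*p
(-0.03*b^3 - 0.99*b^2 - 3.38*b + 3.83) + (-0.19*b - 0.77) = -0.03*b^3 - 0.99*b^2 - 3.57*b + 3.06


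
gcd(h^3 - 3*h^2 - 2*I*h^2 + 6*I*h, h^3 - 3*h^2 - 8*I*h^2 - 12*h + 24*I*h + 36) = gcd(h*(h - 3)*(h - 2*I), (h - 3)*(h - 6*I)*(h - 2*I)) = h^2 + h*(-3 - 2*I) + 6*I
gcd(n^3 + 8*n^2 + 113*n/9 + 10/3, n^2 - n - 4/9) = n + 1/3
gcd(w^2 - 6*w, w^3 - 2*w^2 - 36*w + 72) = w - 6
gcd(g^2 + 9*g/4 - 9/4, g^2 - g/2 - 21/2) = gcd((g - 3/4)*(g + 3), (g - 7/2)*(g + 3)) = g + 3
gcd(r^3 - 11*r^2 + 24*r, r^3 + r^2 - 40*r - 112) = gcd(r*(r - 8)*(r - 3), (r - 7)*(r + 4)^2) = 1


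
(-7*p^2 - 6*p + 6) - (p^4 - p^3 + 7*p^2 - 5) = -p^4 + p^3 - 14*p^2 - 6*p + 11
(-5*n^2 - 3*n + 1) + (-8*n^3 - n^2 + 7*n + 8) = -8*n^3 - 6*n^2 + 4*n + 9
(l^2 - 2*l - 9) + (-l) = l^2 - 3*l - 9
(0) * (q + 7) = 0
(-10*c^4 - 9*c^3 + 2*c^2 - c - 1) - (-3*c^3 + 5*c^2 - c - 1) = -10*c^4 - 6*c^3 - 3*c^2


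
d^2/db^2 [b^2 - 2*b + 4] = 2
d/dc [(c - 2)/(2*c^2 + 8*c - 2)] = (c^2 + 4*c - 2*(c - 2)*(c + 2) - 1)/(2*(c^2 + 4*c - 1)^2)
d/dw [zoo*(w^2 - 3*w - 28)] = zoo*(w + 1)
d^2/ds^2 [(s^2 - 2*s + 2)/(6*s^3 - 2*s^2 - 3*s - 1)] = 2*(36*s^6 - 216*s^5 + 558*s^4 - 200*s^3 - 162*s^2 + 84*s + 21)/(216*s^9 - 216*s^8 - 252*s^7 + 100*s^6 + 198*s^5 + 42*s^4 - 45*s^3 - 33*s^2 - 9*s - 1)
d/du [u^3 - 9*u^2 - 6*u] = 3*u^2 - 18*u - 6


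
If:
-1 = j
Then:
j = -1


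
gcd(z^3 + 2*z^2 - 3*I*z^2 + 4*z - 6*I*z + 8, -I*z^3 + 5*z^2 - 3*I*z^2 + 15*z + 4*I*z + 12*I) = z + I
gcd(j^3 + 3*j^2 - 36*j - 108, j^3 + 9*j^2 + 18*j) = j^2 + 9*j + 18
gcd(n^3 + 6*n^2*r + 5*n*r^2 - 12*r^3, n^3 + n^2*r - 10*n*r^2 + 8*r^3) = -n^2 - 3*n*r + 4*r^2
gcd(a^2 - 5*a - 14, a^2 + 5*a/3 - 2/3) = a + 2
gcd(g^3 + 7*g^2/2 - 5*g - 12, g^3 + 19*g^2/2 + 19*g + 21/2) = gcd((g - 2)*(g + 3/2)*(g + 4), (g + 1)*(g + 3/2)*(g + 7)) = g + 3/2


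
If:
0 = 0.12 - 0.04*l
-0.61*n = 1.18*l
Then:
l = 3.00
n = -5.80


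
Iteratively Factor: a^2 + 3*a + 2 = (a + 2)*(a + 1)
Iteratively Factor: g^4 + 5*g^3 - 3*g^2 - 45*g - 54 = (g + 3)*(g^3 + 2*g^2 - 9*g - 18) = (g + 2)*(g + 3)*(g^2 - 9) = (g - 3)*(g + 2)*(g + 3)*(g + 3)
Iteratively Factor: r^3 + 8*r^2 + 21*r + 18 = (r + 3)*(r^2 + 5*r + 6) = (r + 2)*(r + 3)*(r + 3)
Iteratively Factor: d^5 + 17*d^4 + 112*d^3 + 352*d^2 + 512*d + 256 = (d + 4)*(d^4 + 13*d^3 + 60*d^2 + 112*d + 64) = (d + 4)^2*(d^3 + 9*d^2 + 24*d + 16) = (d + 4)^3*(d^2 + 5*d + 4) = (d + 1)*(d + 4)^3*(d + 4)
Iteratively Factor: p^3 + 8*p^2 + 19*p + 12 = (p + 4)*(p^2 + 4*p + 3) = (p + 3)*(p + 4)*(p + 1)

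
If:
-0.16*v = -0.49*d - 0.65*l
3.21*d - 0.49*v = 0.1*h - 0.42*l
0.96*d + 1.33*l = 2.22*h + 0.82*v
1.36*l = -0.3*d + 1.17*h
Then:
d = 0.00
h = 0.00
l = 0.00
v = 0.00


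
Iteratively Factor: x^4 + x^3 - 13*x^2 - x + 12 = (x - 1)*(x^3 + 2*x^2 - 11*x - 12) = (x - 3)*(x - 1)*(x^2 + 5*x + 4) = (x - 3)*(x - 1)*(x + 1)*(x + 4)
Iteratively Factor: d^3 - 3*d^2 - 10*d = (d - 5)*(d^2 + 2*d) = d*(d - 5)*(d + 2)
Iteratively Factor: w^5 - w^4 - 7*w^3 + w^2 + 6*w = (w)*(w^4 - w^3 - 7*w^2 + w + 6) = w*(w + 2)*(w^3 - 3*w^2 - w + 3) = w*(w + 1)*(w + 2)*(w^2 - 4*w + 3) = w*(w - 3)*(w + 1)*(w + 2)*(w - 1)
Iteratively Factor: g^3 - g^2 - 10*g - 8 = (g + 2)*(g^2 - 3*g - 4) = (g + 1)*(g + 2)*(g - 4)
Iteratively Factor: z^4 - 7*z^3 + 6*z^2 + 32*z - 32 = (z - 4)*(z^3 - 3*z^2 - 6*z + 8) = (z - 4)^2*(z^2 + z - 2) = (z - 4)^2*(z + 2)*(z - 1)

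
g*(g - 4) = g^2 - 4*g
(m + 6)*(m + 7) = m^2 + 13*m + 42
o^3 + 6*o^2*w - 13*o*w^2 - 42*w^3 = (o - 3*w)*(o + 2*w)*(o + 7*w)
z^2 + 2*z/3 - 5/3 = (z - 1)*(z + 5/3)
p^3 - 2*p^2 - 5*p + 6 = (p - 3)*(p - 1)*(p + 2)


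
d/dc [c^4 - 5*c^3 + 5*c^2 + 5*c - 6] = 4*c^3 - 15*c^2 + 10*c + 5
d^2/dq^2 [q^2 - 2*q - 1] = 2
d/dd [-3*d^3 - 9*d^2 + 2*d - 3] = -9*d^2 - 18*d + 2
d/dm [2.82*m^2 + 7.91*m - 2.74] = 5.64*m + 7.91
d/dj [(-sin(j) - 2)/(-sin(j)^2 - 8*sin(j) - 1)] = (-4*sin(j) + cos(j)^2 - 16)*cos(j)/(sin(j)^2 + 8*sin(j) + 1)^2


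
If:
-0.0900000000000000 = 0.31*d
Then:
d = -0.29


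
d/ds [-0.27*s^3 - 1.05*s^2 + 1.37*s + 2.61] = -0.81*s^2 - 2.1*s + 1.37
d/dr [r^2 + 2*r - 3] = 2*r + 2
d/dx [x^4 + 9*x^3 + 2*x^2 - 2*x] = 4*x^3 + 27*x^2 + 4*x - 2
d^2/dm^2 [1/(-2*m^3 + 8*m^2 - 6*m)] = (m*(3*m - 4)*(m^2 - 4*m + 3) - (3*m^2 - 8*m + 3)^2)/(m^3*(m^2 - 4*m + 3)^3)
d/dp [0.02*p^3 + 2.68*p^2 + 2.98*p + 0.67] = 0.06*p^2 + 5.36*p + 2.98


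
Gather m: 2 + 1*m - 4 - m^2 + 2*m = -m^2 + 3*m - 2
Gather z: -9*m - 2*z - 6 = -9*m - 2*z - 6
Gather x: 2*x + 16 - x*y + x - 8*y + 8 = x*(3 - y) - 8*y + 24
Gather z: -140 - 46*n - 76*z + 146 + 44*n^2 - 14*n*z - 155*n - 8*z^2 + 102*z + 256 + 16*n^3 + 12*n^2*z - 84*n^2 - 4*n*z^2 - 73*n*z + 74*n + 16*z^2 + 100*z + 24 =16*n^3 - 40*n^2 - 127*n + z^2*(8 - 4*n) + z*(12*n^2 - 87*n + 126) + 286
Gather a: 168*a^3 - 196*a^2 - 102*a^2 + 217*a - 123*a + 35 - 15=168*a^3 - 298*a^2 + 94*a + 20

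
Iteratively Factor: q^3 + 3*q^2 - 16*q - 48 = (q + 4)*(q^2 - q - 12) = (q - 4)*(q + 4)*(q + 3)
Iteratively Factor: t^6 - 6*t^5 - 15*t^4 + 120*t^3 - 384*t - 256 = (t - 4)*(t^5 - 2*t^4 - 23*t^3 + 28*t^2 + 112*t + 64) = (t - 4)^2*(t^4 + 2*t^3 - 15*t^2 - 32*t - 16) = (t - 4)^2*(t + 1)*(t^3 + t^2 - 16*t - 16) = (t - 4)^2*(t + 1)^2*(t^2 - 16) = (t - 4)^2*(t + 1)^2*(t + 4)*(t - 4)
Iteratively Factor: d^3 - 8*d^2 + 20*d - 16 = (d - 4)*(d^2 - 4*d + 4) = (d - 4)*(d - 2)*(d - 2)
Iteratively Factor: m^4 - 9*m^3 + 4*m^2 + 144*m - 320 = (m - 5)*(m^3 - 4*m^2 - 16*m + 64) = (m - 5)*(m - 4)*(m^2 - 16) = (m - 5)*(m - 4)^2*(m + 4)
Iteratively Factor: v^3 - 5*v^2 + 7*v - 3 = (v - 1)*(v^2 - 4*v + 3) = (v - 3)*(v - 1)*(v - 1)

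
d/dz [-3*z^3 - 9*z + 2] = -9*z^2 - 9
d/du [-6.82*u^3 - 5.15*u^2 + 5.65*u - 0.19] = -20.46*u^2 - 10.3*u + 5.65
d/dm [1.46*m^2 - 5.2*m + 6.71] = 2.92*m - 5.2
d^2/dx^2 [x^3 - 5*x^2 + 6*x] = 6*x - 10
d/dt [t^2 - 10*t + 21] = 2*t - 10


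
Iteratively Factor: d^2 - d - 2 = (d - 2)*(d + 1)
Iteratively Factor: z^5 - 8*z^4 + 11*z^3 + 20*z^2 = (z + 1)*(z^4 - 9*z^3 + 20*z^2) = (z - 5)*(z + 1)*(z^3 - 4*z^2) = z*(z - 5)*(z + 1)*(z^2 - 4*z) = z^2*(z - 5)*(z + 1)*(z - 4)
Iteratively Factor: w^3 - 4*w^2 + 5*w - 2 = (w - 1)*(w^2 - 3*w + 2) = (w - 1)^2*(w - 2)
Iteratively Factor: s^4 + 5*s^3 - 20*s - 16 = (s + 4)*(s^3 + s^2 - 4*s - 4) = (s + 2)*(s + 4)*(s^2 - s - 2) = (s + 1)*(s + 2)*(s + 4)*(s - 2)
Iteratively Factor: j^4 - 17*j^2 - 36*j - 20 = (j + 1)*(j^3 - j^2 - 16*j - 20) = (j - 5)*(j + 1)*(j^2 + 4*j + 4) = (j - 5)*(j + 1)*(j + 2)*(j + 2)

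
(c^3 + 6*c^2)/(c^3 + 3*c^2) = (c + 6)/(c + 3)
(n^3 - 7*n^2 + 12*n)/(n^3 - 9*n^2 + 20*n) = (n - 3)/(n - 5)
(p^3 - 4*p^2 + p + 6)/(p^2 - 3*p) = p - 1 - 2/p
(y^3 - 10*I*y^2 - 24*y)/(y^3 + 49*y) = (y^2 - 10*I*y - 24)/(y^2 + 49)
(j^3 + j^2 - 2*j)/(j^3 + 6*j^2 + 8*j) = (j - 1)/(j + 4)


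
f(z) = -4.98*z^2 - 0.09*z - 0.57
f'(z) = -9.96*z - 0.09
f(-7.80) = -302.85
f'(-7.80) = 77.60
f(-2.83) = -40.20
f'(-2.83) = 28.10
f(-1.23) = -7.99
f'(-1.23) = 12.16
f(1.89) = -18.53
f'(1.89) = -18.91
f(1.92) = -19.10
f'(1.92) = -19.21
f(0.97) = -5.34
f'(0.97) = -9.75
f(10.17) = -516.56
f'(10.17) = -101.38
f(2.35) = -28.28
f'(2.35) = -23.50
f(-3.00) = -45.12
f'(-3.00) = 29.79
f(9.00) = -404.76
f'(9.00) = -89.73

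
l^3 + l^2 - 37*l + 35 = (l - 5)*(l - 1)*(l + 7)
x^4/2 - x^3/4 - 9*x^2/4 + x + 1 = (x/2 + 1)*(x - 2)*(x - 1)*(x + 1/2)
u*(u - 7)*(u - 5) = u^3 - 12*u^2 + 35*u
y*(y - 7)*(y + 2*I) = y^3 - 7*y^2 + 2*I*y^2 - 14*I*y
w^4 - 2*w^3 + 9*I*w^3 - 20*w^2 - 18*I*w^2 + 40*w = w*(w - 2)*(w + 4*I)*(w + 5*I)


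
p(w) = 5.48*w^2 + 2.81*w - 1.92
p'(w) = 10.96*w + 2.81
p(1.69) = 18.48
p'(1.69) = 21.33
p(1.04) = 6.93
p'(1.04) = 14.21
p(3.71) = 83.93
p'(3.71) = 43.47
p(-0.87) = -0.22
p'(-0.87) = -6.73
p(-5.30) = 137.12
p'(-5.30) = -55.28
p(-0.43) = -2.12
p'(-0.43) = -1.90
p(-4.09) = 78.26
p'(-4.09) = -42.02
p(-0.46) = -2.05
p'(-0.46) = -2.23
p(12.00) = 820.92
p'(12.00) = 134.33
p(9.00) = 467.25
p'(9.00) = 101.45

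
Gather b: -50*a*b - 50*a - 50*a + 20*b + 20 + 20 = -100*a + b*(20 - 50*a) + 40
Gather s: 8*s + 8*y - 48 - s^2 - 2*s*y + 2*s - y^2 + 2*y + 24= -s^2 + s*(10 - 2*y) - y^2 + 10*y - 24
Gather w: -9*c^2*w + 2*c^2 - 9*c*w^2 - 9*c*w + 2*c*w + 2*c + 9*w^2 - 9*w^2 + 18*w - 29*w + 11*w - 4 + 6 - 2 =2*c^2 - 9*c*w^2 + 2*c + w*(-9*c^2 - 7*c)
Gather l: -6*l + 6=6 - 6*l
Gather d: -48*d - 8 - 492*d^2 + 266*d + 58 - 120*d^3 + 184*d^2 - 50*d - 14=-120*d^3 - 308*d^2 + 168*d + 36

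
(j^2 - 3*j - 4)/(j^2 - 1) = (j - 4)/(j - 1)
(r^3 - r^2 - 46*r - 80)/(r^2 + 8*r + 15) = (r^2 - 6*r - 16)/(r + 3)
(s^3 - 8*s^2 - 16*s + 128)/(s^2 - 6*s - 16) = (s^2 - 16)/(s + 2)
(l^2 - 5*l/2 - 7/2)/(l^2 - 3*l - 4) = (l - 7/2)/(l - 4)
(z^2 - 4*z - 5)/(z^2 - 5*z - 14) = (-z^2 + 4*z + 5)/(-z^2 + 5*z + 14)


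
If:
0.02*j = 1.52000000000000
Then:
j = 76.00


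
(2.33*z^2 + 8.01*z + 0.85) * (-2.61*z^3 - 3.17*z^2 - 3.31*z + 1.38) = -6.0813*z^5 - 28.2922*z^4 - 35.3225*z^3 - 25.9922*z^2 + 8.2403*z + 1.173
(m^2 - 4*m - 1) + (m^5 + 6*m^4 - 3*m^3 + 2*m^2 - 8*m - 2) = m^5 + 6*m^4 - 3*m^3 + 3*m^2 - 12*m - 3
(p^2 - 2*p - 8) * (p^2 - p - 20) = p^4 - 3*p^3 - 26*p^2 + 48*p + 160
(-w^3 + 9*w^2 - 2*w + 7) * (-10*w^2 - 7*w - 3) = 10*w^5 - 83*w^4 - 40*w^3 - 83*w^2 - 43*w - 21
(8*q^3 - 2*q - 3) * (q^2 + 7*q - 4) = 8*q^5 + 56*q^4 - 34*q^3 - 17*q^2 - 13*q + 12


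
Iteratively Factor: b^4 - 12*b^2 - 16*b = (b - 4)*(b^3 + 4*b^2 + 4*b) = (b - 4)*(b + 2)*(b^2 + 2*b) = (b - 4)*(b + 2)^2*(b)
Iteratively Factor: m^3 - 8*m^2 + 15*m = (m - 5)*(m^2 - 3*m) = m*(m - 5)*(m - 3)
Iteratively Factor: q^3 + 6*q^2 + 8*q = (q + 4)*(q^2 + 2*q) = (q + 2)*(q + 4)*(q)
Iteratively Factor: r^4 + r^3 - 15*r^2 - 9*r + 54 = (r - 3)*(r^3 + 4*r^2 - 3*r - 18) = (r - 3)*(r - 2)*(r^2 + 6*r + 9) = (r - 3)*(r - 2)*(r + 3)*(r + 3)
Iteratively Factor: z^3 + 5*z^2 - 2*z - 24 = (z - 2)*(z^2 + 7*z + 12) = (z - 2)*(z + 3)*(z + 4)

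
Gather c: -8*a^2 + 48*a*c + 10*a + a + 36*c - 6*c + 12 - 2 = -8*a^2 + 11*a + c*(48*a + 30) + 10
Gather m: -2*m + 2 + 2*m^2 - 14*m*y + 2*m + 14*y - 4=2*m^2 - 14*m*y + 14*y - 2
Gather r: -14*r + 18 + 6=24 - 14*r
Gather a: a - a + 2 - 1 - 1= 0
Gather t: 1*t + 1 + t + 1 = 2*t + 2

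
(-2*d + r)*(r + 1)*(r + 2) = -2*d*r^2 - 6*d*r - 4*d + r^3 + 3*r^2 + 2*r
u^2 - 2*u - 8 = (u - 4)*(u + 2)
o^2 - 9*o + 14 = (o - 7)*(o - 2)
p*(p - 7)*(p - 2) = p^3 - 9*p^2 + 14*p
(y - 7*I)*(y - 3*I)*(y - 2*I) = y^3 - 12*I*y^2 - 41*y + 42*I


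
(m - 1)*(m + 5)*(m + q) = m^3 + m^2*q + 4*m^2 + 4*m*q - 5*m - 5*q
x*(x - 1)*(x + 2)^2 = x^4 + 3*x^3 - 4*x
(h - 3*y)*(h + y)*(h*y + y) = h^3*y - 2*h^2*y^2 + h^2*y - 3*h*y^3 - 2*h*y^2 - 3*y^3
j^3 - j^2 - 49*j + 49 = (j - 7)*(j - 1)*(j + 7)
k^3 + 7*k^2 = k^2*(k + 7)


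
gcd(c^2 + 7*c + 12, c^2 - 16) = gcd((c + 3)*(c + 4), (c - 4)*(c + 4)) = c + 4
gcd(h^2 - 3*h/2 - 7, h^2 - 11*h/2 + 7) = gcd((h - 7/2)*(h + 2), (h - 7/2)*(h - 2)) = h - 7/2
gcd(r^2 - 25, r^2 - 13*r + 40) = r - 5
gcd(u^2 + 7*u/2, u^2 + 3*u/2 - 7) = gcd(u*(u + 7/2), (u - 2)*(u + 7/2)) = u + 7/2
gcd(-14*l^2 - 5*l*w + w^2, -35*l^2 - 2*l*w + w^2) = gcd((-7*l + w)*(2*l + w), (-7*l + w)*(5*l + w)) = -7*l + w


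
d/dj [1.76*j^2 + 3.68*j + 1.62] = 3.52*j + 3.68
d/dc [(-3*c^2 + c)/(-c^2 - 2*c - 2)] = (7*c^2 + 12*c - 2)/(c^4 + 4*c^3 + 8*c^2 + 8*c + 4)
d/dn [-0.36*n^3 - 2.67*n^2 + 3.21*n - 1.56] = -1.08*n^2 - 5.34*n + 3.21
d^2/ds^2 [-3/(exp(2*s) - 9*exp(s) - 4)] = 3*(2*(2*exp(s) - 9)^2*exp(s) + (4*exp(s) - 9)*(-exp(2*s) + 9*exp(s) + 4))*exp(s)/(-exp(2*s) + 9*exp(s) + 4)^3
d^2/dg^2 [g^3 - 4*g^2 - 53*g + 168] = 6*g - 8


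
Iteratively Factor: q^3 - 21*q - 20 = (q + 1)*(q^2 - q - 20) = (q + 1)*(q + 4)*(q - 5)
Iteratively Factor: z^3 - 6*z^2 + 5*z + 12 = (z + 1)*(z^2 - 7*z + 12) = (z - 3)*(z + 1)*(z - 4)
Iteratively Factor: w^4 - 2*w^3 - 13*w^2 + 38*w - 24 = (w - 1)*(w^3 - w^2 - 14*w + 24) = (w - 3)*(w - 1)*(w^2 + 2*w - 8) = (w - 3)*(w - 1)*(w + 4)*(w - 2)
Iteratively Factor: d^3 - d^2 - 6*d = (d + 2)*(d^2 - 3*d) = d*(d + 2)*(d - 3)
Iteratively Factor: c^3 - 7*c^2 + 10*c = (c)*(c^2 - 7*c + 10) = c*(c - 5)*(c - 2)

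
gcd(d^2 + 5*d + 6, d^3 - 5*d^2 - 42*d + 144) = 1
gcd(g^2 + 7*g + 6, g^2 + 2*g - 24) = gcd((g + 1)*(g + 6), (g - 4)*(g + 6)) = g + 6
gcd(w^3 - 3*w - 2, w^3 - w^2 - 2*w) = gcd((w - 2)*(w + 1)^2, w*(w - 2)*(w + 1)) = w^2 - w - 2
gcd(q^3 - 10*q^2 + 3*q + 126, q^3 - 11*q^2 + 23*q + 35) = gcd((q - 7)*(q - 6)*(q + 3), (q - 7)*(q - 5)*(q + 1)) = q - 7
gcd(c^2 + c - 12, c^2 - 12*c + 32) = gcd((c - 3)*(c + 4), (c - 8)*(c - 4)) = 1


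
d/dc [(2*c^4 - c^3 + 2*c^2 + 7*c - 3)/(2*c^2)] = (4*c^4 - c^3 - 7*c + 6)/(2*c^3)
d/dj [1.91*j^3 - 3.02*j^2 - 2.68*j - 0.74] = 5.73*j^2 - 6.04*j - 2.68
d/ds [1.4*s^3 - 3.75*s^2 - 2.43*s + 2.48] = 4.2*s^2 - 7.5*s - 2.43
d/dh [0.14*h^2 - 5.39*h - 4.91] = 0.28*h - 5.39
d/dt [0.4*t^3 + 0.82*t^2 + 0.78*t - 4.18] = 1.2*t^2 + 1.64*t + 0.78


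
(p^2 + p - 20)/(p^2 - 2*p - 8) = (p + 5)/(p + 2)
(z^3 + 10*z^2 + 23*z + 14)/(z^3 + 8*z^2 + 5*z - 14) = (z + 1)/(z - 1)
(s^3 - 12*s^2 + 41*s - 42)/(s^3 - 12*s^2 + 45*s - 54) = (s^2 - 9*s + 14)/(s^2 - 9*s + 18)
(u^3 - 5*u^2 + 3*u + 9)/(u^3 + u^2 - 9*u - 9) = (u - 3)/(u + 3)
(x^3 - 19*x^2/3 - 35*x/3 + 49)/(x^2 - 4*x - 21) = x - 7/3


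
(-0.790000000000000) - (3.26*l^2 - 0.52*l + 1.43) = -3.26*l^2 + 0.52*l - 2.22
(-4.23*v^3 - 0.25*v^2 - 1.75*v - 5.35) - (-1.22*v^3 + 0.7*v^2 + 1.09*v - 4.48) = -3.01*v^3 - 0.95*v^2 - 2.84*v - 0.869999999999999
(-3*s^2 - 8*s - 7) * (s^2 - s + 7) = -3*s^4 - 5*s^3 - 20*s^2 - 49*s - 49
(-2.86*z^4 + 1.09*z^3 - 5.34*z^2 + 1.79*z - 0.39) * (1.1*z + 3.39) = -3.146*z^5 - 8.4964*z^4 - 2.1789*z^3 - 16.1336*z^2 + 5.6391*z - 1.3221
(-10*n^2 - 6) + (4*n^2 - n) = -6*n^2 - n - 6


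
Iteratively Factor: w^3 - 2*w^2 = (w)*(w^2 - 2*w) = w^2*(w - 2)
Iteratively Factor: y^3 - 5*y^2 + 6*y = (y)*(y^2 - 5*y + 6) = y*(y - 2)*(y - 3)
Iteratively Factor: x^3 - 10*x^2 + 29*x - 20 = (x - 5)*(x^2 - 5*x + 4) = (x - 5)*(x - 1)*(x - 4)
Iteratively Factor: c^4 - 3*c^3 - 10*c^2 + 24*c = (c)*(c^3 - 3*c^2 - 10*c + 24) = c*(c - 4)*(c^2 + c - 6) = c*(c - 4)*(c - 2)*(c + 3)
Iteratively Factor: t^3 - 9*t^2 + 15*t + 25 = (t + 1)*(t^2 - 10*t + 25) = (t - 5)*(t + 1)*(t - 5)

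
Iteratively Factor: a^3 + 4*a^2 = (a + 4)*(a^2) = a*(a + 4)*(a)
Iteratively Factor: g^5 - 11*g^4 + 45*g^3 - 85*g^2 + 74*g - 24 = (g - 2)*(g^4 - 9*g^3 + 27*g^2 - 31*g + 12) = (g - 3)*(g - 2)*(g^3 - 6*g^2 + 9*g - 4) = (g - 4)*(g - 3)*(g - 2)*(g^2 - 2*g + 1) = (g - 4)*(g - 3)*(g - 2)*(g - 1)*(g - 1)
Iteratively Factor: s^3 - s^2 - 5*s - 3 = (s + 1)*(s^2 - 2*s - 3) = (s + 1)^2*(s - 3)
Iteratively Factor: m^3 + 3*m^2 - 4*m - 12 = (m + 3)*(m^2 - 4) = (m + 2)*(m + 3)*(m - 2)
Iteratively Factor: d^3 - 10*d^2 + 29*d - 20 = (d - 5)*(d^2 - 5*d + 4) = (d - 5)*(d - 4)*(d - 1)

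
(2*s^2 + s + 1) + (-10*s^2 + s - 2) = -8*s^2 + 2*s - 1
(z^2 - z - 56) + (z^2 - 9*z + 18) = 2*z^2 - 10*z - 38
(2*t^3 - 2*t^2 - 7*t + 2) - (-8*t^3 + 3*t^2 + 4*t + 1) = 10*t^3 - 5*t^2 - 11*t + 1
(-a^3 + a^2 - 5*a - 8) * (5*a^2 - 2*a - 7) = -5*a^5 + 7*a^4 - 20*a^3 - 37*a^2 + 51*a + 56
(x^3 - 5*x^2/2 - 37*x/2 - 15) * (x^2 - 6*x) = x^5 - 17*x^4/2 - 7*x^3/2 + 96*x^2 + 90*x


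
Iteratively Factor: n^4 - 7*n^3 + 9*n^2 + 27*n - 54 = (n - 3)*(n^3 - 4*n^2 - 3*n + 18) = (n - 3)^2*(n^2 - n - 6) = (n - 3)^2*(n + 2)*(n - 3)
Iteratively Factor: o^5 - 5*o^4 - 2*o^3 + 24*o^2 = (o)*(o^4 - 5*o^3 - 2*o^2 + 24*o) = o^2*(o^3 - 5*o^2 - 2*o + 24) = o^2*(o + 2)*(o^2 - 7*o + 12) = o^2*(o - 3)*(o + 2)*(o - 4)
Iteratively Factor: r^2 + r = (r)*(r + 1)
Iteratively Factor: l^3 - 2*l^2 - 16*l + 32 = (l - 2)*(l^2 - 16) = (l - 4)*(l - 2)*(l + 4)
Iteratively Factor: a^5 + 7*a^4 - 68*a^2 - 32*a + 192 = (a + 4)*(a^4 + 3*a^3 - 12*a^2 - 20*a + 48) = (a + 4)^2*(a^3 - a^2 - 8*a + 12) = (a + 3)*(a + 4)^2*(a^2 - 4*a + 4) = (a - 2)*(a + 3)*(a + 4)^2*(a - 2)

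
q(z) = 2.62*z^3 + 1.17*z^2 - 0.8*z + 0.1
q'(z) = 7.86*z^2 + 2.34*z - 0.8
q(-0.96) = -0.37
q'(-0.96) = 4.20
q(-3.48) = -93.36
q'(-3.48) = 86.24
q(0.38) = 0.11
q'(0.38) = 1.22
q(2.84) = 67.28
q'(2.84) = 69.24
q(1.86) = 19.52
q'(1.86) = 30.74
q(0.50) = 0.32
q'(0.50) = 2.34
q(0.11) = 0.03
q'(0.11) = -0.45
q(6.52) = 770.80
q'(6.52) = 348.59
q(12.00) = 4686.34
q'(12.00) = 1159.12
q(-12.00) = -4349.18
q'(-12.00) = 1102.96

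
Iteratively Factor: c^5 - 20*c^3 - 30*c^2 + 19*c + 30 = (c + 3)*(c^4 - 3*c^3 - 11*c^2 + 3*c + 10) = (c - 1)*(c + 3)*(c^3 - 2*c^2 - 13*c - 10) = (c - 1)*(c + 2)*(c + 3)*(c^2 - 4*c - 5) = (c - 1)*(c + 1)*(c + 2)*(c + 3)*(c - 5)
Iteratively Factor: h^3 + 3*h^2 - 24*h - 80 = (h + 4)*(h^2 - h - 20) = (h - 5)*(h + 4)*(h + 4)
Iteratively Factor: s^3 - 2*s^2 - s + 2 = (s + 1)*(s^2 - 3*s + 2) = (s - 2)*(s + 1)*(s - 1)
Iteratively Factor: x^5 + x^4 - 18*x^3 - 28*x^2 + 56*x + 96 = (x - 4)*(x^4 + 5*x^3 + 2*x^2 - 20*x - 24) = (x - 4)*(x - 2)*(x^3 + 7*x^2 + 16*x + 12) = (x - 4)*(x - 2)*(x + 3)*(x^2 + 4*x + 4) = (x - 4)*(x - 2)*(x + 2)*(x + 3)*(x + 2)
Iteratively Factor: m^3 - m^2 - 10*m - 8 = (m - 4)*(m^2 + 3*m + 2) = (m - 4)*(m + 2)*(m + 1)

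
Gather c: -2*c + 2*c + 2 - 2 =0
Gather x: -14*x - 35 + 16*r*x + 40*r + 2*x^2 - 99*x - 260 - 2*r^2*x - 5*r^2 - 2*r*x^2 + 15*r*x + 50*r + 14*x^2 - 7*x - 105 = -5*r^2 + 90*r + x^2*(16 - 2*r) + x*(-2*r^2 + 31*r - 120) - 400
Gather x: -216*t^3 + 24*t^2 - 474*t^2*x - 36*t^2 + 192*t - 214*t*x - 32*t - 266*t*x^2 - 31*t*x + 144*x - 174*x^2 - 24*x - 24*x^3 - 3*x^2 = -216*t^3 - 12*t^2 + 160*t - 24*x^3 + x^2*(-266*t - 177) + x*(-474*t^2 - 245*t + 120)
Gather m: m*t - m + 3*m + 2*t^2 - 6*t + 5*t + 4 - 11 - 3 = m*(t + 2) + 2*t^2 - t - 10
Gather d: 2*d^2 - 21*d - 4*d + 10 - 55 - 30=2*d^2 - 25*d - 75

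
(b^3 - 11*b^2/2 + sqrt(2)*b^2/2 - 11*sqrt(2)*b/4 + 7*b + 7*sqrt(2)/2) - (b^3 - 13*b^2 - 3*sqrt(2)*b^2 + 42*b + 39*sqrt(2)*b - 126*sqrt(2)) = 7*sqrt(2)*b^2/2 + 15*b^2/2 - 167*sqrt(2)*b/4 - 35*b + 259*sqrt(2)/2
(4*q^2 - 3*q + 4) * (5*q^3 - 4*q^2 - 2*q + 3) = 20*q^5 - 31*q^4 + 24*q^3 + 2*q^2 - 17*q + 12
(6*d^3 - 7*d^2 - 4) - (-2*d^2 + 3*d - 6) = 6*d^3 - 5*d^2 - 3*d + 2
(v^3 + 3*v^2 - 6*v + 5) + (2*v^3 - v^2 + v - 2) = 3*v^3 + 2*v^2 - 5*v + 3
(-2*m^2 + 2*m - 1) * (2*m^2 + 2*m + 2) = -4*m^4 - 2*m^2 + 2*m - 2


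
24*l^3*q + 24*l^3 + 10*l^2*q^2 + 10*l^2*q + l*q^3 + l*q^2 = (4*l + q)*(6*l + q)*(l*q + l)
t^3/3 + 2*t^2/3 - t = t*(t/3 + 1)*(t - 1)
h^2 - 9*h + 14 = (h - 7)*(h - 2)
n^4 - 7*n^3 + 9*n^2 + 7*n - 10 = (n - 5)*(n - 2)*(n - 1)*(n + 1)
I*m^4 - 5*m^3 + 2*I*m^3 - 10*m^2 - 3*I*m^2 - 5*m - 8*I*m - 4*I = (m + 1)*(m + I)*(m + 4*I)*(I*m + I)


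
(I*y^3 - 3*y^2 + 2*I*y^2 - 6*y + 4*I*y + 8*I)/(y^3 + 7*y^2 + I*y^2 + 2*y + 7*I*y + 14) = (I*y^2 + 2*y*(-2 + I) - 8)/(y^2 + y*(7 + 2*I) + 14*I)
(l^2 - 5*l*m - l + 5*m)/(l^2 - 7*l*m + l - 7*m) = (l^2 - 5*l*m - l + 5*m)/(l^2 - 7*l*m + l - 7*m)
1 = 1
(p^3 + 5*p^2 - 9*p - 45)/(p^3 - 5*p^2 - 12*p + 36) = (p^2 + 2*p - 15)/(p^2 - 8*p + 12)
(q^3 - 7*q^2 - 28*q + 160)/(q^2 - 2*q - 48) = (q^2 + q - 20)/(q + 6)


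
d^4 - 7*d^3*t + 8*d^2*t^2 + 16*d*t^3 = d*(d - 4*t)^2*(d + t)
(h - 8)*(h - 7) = h^2 - 15*h + 56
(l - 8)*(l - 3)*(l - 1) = l^3 - 12*l^2 + 35*l - 24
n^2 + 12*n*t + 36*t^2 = (n + 6*t)^2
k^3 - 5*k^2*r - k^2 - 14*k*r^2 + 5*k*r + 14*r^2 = (k - 1)*(k - 7*r)*(k + 2*r)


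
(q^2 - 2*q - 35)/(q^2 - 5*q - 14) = (q + 5)/(q + 2)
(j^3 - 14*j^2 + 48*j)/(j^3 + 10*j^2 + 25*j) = (j^2 - 14*j + 48)/(j^2 + 10*j + 25)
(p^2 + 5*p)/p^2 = (p + 5)/p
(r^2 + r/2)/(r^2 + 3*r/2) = (2*r + 1)/(2*r + 3)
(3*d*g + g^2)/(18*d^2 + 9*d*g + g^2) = g/(6*d + g)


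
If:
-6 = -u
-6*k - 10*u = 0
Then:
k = -10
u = 6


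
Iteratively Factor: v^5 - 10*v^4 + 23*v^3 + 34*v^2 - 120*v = (v - 4)*(v^4 - 6*v^3 - v^2 + 30*v) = (v - 5)*(v - 4)*(v^3 - v^2 - 6*v) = (v - 5)*(v - 4)*(v - 3)*(v^2 + 2*v) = (v - 5)*(v - 4)*(v - 3)*(v + 2)*(v)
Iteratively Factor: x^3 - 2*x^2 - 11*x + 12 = (x - 1)*(x^2 - x - 12) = (x - 4)*(x - 1)*(x + 3)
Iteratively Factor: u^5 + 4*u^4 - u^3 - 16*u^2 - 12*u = (u)*(u^4 + 4*u^3 - u^2 - 16*u - 12) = u*(u + 2)*(u^3 + 2*u^2 - 5*u - 6) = u*(u + 1)*(u + 2)*(u^2 + u - 6) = u*(u - 2)*(u + 1)*(u + 2)*(u + 3)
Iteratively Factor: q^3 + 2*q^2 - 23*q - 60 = (q + 4)*(q^2 - 2*q - 15) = (q - 5)*(q + 4)*(q + 3)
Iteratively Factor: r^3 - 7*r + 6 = (r - 2)*(r^2 + 2*r - 3) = (r - 2)*(r - 1)*(r + 3)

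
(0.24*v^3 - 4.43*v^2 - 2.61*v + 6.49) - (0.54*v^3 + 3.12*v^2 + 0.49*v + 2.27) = -0.3*v^3 - 7.55*v^2 - 3.1*v + 4.22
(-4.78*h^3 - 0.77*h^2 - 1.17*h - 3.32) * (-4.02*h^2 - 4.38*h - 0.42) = 19.2156*h^5 + 24.0318*h^4 + 10.0836*h^3 + 18.7944*h^2 + 15.033*h + 1.3944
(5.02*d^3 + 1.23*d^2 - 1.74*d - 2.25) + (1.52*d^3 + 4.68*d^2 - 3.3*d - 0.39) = 6.54*d^3 + 5.91*d^2 - 5.04*d - 2.64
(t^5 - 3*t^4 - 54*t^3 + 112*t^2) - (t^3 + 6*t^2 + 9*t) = t^5 - 3*t^4 - 55*t^3 + 106*t^2 - 9*t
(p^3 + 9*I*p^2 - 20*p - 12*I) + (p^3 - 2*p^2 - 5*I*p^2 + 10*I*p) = 2*p^3 - 2*p^2 + 4*I*p^2 - 20*p + 10*I*p - 12*I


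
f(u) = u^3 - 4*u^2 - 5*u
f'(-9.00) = 310.00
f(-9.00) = -1008.00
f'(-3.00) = 46.00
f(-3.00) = -48.00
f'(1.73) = -9.86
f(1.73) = -15.44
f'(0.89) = -9.74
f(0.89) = -6.91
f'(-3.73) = 66.58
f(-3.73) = -88.90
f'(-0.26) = -2.72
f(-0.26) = 1.01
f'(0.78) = -9.41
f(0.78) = -5.86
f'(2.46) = -6.53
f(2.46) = -21.62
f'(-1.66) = 16.55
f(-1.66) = -7.30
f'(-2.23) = 27.76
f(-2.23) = -19.83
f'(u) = 3*u^2 - 8*u - 5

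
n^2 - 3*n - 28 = (n - 7)*(n + 4)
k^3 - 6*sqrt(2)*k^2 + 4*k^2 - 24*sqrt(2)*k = k*(k + 4)*(k - 6*sqrt(2))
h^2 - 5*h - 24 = (h - 8)*(h + 3)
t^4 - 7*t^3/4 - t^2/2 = t^2*(t - 2)*(t + 1/4)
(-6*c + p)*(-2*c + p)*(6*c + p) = 72*c^3 - 36*c^2*p - 2*c*p^2 + p^3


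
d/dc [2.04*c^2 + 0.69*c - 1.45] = 4.08*c + 0.69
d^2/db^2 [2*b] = 0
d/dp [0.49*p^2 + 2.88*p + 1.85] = 0.98*p + 2.88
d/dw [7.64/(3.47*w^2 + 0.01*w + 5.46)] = (-53.0216*w - 0.0764)/(3.47*w^2 + 0.01*w + 5.46)^2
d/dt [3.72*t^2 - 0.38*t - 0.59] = 7.44*t - 0.38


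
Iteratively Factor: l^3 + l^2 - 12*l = (l - 3)*(l^2 + 4*l) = l*(l - 3)*(l + 4)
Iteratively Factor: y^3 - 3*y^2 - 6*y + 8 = (y - 1)*(y^2 - 2*y - 8) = (y - 1)*(y + 2)*(y - 4)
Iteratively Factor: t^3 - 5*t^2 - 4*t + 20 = (t - 5)*(t^2 - 4) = (t - 5)*(t + 2)*(t - 2)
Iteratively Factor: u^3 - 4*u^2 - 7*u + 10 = (u - 5)*(u^2 + u - 2) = (u - 5)*(u - 1)*(u + 2)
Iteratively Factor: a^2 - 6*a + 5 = (a - 5)*(a - 1)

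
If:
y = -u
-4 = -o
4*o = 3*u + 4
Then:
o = 4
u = 4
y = -4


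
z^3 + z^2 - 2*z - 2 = (z + 1)*(z - sqrt(2))*(z + sqrt(2))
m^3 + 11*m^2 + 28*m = m*(m + 4)*(m + 7)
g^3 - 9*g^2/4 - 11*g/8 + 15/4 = (g - 2)*(g - 3/2)*(g + 5/4)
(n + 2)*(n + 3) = n^2 + 5*n + 6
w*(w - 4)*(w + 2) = w^3 - 2*w^2 - 8*w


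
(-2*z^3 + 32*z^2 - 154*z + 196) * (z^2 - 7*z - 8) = -2*z^5 + 46*z^4 - 362*z^3 + 1018*z^2 - 140*z - 1568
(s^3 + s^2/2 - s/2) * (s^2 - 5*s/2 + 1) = s^5 - 2*s^4 - 3*s^3/4 + 7*s^2/4 - s/2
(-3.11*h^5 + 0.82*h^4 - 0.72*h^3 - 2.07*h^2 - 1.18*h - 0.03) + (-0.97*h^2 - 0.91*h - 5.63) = -3.11*h^5 + 0.82*h^4 - 0.72*h^3 - 3.04*h^2 - 2.09*h - 5.66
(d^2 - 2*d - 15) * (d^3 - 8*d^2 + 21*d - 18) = d^5 - 10*d^4 + 22*d^3 + 60*d^2 - 279*d + 270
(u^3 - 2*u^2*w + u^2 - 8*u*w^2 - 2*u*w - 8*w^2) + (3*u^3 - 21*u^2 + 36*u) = 4*u^3 - 2*u^2*w - 20*u^2 - 8*u*w^2 - 2*u*w + 36*u - 8*w^2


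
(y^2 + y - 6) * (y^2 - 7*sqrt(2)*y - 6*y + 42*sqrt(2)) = y^4 - 7*sqrt(2)*y^3 - 5*y^3 - 12*y^2 + 35*sqrt(2)*y^2 + 36*y + 84*sqrt(2)*y - 252*sqrt(2)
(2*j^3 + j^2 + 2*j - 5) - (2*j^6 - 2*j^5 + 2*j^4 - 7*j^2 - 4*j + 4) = -2*j^6 + 2*j^5 - 2*j^4 + 2*j^3 + 8*j^2 + 6*j - 9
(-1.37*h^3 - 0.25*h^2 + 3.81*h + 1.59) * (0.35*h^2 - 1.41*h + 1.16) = -0.4795*h^5 + 1.8442*h^4 + 0.0967999999999999*h^3 - 5.1056*h^2 + 2.1777*h + 1.8444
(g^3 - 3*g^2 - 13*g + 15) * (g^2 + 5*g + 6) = g^5 + 2*g^4 - 22*g^3 - 68*g^2 - 3*g + 90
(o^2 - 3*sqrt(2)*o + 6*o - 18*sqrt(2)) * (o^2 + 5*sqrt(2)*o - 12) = o^4 + 2*sqrt(2)*o^3 + 6*o^3 - 42*o^2 + 12*sqrt(2)*o^2 - 252*o + 36*sqrt(2)*o + 216*sqrt(2)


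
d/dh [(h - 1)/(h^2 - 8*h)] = (-h^2 + 2*h - 8)/(h^2*(h^2 - 16*h + 64))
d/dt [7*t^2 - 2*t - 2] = 14*t - 2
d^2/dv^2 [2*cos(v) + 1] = -2*cos(v)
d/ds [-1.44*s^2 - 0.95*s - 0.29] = -2.88*s - 0.95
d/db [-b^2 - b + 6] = -2*b - 1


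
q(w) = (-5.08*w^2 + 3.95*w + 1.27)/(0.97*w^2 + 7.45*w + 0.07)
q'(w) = (3.95 - 10.16*w)/(0.97*w^2 + 7.45*w + 0.07) + (-1.94*w - 7.45)*(-5.08*w^2 + 3.95*w + 1.27)/(0.97*w^2 + 7.45*w + 0.07)^2 = (-41.6775*w^2 - 3.175*w - 9.185)/(0.9409*w^4 + 14.453*w^3 + 55.6383*w^2 + 1.043*w + 0.0049)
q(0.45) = 0.56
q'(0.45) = -1.45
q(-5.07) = 11.70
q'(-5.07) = -6.53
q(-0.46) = 0.51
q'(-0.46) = -1.67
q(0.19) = 1.21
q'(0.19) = -4.88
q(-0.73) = 0.89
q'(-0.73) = -1.24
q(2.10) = -0.64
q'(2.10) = -0.50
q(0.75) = 0.22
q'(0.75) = -0.91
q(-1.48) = 1.78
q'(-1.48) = -1.23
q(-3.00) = 4.15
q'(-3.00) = -2.04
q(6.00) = -1.98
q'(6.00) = -0.24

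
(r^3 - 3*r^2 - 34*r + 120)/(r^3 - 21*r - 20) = (r^2 + 2*r - 24)/(r^2 + 5*r + 4)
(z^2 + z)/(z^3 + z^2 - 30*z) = (z + 1)/(z^2 + z - 30)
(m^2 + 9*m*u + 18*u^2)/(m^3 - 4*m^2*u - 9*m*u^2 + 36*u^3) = (m + 6*u)/(m^2 - 7*m*u + 12*u^2)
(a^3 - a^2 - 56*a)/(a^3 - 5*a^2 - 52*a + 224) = a/(a - 4)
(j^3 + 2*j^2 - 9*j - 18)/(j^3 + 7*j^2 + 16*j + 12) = (j - 3)/(j + 2)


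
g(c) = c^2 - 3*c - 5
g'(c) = 2*c - 3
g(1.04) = -7.04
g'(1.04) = -0.92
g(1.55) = -7.25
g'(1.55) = 0.10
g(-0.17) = -4.46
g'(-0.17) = -3.34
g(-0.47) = -3.37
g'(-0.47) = -3.94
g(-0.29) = -4.05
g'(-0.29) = -3.58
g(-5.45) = 41.05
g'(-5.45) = -13.90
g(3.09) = -4.72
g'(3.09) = 3.18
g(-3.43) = 17.05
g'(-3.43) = -9.86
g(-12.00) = 175.00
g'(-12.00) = -27.00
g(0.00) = -5.00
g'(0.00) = -3.00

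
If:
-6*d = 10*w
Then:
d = -5*w/3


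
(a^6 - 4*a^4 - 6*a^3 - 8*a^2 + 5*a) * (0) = 0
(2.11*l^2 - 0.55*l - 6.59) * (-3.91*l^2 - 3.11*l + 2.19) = -8.2501*l^4 - 4.4116*l^3 + 32.0983*l^2 + 19.2904*l - 14.4321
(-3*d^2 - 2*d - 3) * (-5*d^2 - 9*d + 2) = 15*d^4 + 37*d^3 + 27*d^2 + 23*d - 6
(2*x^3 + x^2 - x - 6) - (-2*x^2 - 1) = 2*x^3 + 3*x^2 - x - 5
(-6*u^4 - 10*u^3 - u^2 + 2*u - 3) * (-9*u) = 54*u^5 + 90*u^4 + 9*u^3 - 18*u^2 + 27*u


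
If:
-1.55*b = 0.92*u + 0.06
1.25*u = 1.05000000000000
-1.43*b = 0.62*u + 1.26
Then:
No Solution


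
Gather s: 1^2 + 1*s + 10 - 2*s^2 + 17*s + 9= -2*s^2 + 18*s + 20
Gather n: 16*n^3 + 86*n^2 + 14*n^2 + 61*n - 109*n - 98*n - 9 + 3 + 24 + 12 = 16*n^3 + 100*n^2 - 146*n + 30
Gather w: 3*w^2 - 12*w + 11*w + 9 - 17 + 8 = 3*w^2 - w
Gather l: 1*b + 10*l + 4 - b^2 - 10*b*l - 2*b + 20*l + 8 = -b^2 - b + l*(30 - 10*b) + 12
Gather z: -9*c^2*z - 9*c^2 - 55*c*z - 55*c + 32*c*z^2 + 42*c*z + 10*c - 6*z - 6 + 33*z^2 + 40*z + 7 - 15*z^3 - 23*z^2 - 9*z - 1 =-9*c^2 - 45*c - 15*z^3 + z^2*(32*c + 10) + z*(-9*c^2 - 13*c + 25)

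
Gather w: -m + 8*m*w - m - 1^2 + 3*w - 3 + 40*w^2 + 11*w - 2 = -2*m + 40*w^2 + w*(8*m + 14) - 6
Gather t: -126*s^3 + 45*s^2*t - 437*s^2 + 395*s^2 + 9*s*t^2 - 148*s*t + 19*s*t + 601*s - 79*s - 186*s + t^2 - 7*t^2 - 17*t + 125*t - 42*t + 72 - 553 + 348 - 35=-126*s^3 - 42*s^2 + 336*s + t^2*(9*s - 6) + t*(45*s^2 - 129*s + 66) - 168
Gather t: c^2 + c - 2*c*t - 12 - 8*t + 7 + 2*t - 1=c^2 + c + t*(-2*c - 6) - 6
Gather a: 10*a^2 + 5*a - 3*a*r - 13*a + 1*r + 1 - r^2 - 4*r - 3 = 10*a^2 + a*(-3*r - 8) - r^2 - 3*r - 2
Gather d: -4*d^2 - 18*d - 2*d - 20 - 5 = -4*d^2 - 20*d - 25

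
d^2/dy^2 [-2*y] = 0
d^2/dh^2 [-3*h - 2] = 0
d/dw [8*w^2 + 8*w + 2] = 16*w + 8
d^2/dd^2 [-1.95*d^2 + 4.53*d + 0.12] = -3.90000000000000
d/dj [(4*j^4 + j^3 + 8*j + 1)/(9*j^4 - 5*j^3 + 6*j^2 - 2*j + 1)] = (-29*j^6 + 48*j^5 - 234*j^4 + 56*j^3 - 30*j^2 - 12*j + 10)/(81*j^8 - 90*j^7 + 133*j^6 - 96*j^5 + 74*j^4 - 34*j^3 + 16*j^2 - 4*j + 1)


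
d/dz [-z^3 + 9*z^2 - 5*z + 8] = -3*z^2 + 18*z - 5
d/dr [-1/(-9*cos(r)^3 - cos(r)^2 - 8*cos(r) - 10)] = (27*cos(r)^2 + 2*cos(r) + 8)*sin(r)/(9*cos(r)^3 + cos(r)^2 + 8*cos(r) + 10)^2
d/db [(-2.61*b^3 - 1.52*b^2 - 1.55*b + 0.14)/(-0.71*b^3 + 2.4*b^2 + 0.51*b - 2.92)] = (-7.3432*b^4 - 4.8632*b^3 + 26.1066*b^2 + 8.2048*b + 4.4546)/(0.5041*b^6 - 3.408*b^5 + 5.0358*b^4 + 6.5944*b^3 - 13.7559*b^2 - 2.9784*b + 8.5264)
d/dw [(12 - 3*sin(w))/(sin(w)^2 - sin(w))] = 3*(cos(w) - 8/tan(w) + 4*cos(w)/sin(w)^2)/(sin(w) - 1)^2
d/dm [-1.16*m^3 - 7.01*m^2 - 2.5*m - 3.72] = -3.48*m^2 - 14.02*m - 2.5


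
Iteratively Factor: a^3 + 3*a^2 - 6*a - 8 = (a - 2)*(a^2 + 5*a + 4) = (a - 2)*(a + 4)*(a + 1)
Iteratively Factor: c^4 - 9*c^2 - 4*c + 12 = (c - 1)*(c^3 + c^2 - 8*c - 12) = (c - 1)*(c + 2)*(c^2 - c - 6) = (c - 1)*(c + 2)^2*(c - 3)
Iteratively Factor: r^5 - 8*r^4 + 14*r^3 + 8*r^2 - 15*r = (r - 1)*(r^4 - 7*r^3 + 7*r^2 + 15*r) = (r - 5)*(r - 1)*(r^3 - 2*r^2 - 3*r) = (r - 5)*(r - 1)*(r + 1)*(r^2 - 3*r) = (r - 5)*(r - 3)*(r - 1)*(r + 1)*(r)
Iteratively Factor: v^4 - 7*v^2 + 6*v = (v + 3)*(v^3 - 3*v^2 + 2*v) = v*(v + 3)*(v^2 - 3*v + 2) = v*(v - 2)*(v + 3)*(v - 1)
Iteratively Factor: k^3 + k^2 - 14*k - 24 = (k - 4)*(k^2 + 5*k + 6) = (k - 4)*(k + 3)*(k + 2)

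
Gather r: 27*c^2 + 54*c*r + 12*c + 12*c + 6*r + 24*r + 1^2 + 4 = 27*c^2 + 24*c + r*(54*c + 30) + 5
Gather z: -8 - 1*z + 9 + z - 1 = 0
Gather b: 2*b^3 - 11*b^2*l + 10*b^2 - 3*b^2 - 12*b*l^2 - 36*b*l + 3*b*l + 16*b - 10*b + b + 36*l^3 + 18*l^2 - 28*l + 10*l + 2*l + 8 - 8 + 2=2*b^3 + b^2*(7 - 11*l) + b*(-12*l^2 - 33*l + 7) + 36*l^3 + 18*l^2 - 16*l + 2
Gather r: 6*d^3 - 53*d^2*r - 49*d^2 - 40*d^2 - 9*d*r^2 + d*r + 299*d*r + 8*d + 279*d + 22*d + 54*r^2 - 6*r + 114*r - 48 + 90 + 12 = 6*d^3 - 89*d^2 + 309*d + r^2*(54 - 9*d) + r*(-53*d^2 + 300*d + 108) + 54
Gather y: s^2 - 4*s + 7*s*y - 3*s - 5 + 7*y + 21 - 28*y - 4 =s^2 - 7*s + y*(7*s - 21) + 12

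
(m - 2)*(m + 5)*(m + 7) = m^3 + 10*m^2 + 11*m - 70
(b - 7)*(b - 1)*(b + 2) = b^3 - 6*b^2 - 9*b + 14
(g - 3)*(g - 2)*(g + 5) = g^3 - 19*g + 30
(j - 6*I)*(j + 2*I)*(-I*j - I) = -I*j^3 - 4*j^2 - I*j^2 - 4*j - 12*I*j - 12*I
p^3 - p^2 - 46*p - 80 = (p - 8)*(p + 2)*(p + 5)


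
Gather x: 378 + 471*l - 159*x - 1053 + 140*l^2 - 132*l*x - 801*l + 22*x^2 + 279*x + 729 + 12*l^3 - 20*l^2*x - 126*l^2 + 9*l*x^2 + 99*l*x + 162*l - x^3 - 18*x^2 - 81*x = 12*l^3 + 14*l^2 - 168*l - x^3 + x^2*(9*l + 4) + x*(-20*l^2 - 33*l + 39) + 54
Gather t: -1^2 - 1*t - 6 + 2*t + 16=t + 9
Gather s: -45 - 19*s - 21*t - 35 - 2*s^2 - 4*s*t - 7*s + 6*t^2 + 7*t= -2*s^2 + s*(-4*t - 26) + 6*t^2 - 14*t - 80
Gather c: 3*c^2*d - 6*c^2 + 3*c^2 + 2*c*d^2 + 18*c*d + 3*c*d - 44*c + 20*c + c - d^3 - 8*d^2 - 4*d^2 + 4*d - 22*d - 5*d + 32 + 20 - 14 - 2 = c^2*(3*d - 3) + c*(2*d^2 + 21*d - 23) - d^3 - 12*d^2 - 23*d + 36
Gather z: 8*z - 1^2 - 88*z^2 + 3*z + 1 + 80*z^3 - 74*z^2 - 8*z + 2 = 80*z^3 - 162*z^2 + 3*z + 2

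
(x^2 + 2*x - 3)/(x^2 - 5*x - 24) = (x - 1)/(x - 8)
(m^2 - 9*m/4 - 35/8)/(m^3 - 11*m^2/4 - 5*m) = (m - 7/2)/(m*(m - 4))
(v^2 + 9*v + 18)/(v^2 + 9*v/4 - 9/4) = 4*(v + 6)/(4*v - 3)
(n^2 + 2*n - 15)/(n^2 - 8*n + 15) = (n + 5)/(n - 5)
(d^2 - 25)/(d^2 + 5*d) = (d - 5)/d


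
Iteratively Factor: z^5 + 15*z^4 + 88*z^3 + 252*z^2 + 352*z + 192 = (z + 4)*(z^4 + 11*z^3 + 44*z^2 + 76*z + 48) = (z + 4)^2*(z^3 + 7*z^2 + 16*z + 12) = (z + 2)*(z + 4)^2*(z^2 + 5*z + 6) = (z + 2)*(z + 3)*(z + 4)^2*(z + 2)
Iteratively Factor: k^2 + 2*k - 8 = (k - 2)*(k + 4)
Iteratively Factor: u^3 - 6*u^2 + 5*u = (u - 1)*(u^2 - 5*u) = (u - 5)*(u - 1)*(u)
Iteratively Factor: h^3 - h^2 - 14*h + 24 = (h - 2)*(h^2 + h - 12) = (h - 3)*(h - 2)*(h + 4)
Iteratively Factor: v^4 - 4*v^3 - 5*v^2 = (v)*(v^3 - 4*v^2 - 5*v) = v*(v - 5)*(v^2 + v) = v*(v - 5)*(v + 1)*(v)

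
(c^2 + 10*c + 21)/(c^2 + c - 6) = (c + 7)/(c - 2)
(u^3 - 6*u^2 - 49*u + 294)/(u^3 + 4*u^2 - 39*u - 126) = (u - 7)/(u + 3)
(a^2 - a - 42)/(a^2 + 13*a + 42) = (a - 7)/(a + 7)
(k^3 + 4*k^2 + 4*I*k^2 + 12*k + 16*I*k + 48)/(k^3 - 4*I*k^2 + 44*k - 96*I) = (k + 4)/(k - 8*I)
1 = 1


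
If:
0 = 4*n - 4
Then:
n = 1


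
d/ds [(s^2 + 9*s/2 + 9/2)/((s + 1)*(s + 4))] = (s^2 - 2*s - 9)/(2*(s^4 + 10*s^3 + 33*s^2 + 40*s + 16))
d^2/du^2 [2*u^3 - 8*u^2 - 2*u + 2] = 12*u - 16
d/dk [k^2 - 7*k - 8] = 2*k - 7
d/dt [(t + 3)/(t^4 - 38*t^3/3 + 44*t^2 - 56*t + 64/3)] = 3*(-9*t^3 + 22*t^2 + 254*t - 284)/(9*t^7 - 210*t^6 + 1816*t^5 - 7408*t^4 + 15760*t^3 - 17696*t^2 + 9728*t - 2048)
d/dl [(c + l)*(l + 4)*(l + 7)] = 2*c*l + 11*c + 3*l^2 + 22*l + 28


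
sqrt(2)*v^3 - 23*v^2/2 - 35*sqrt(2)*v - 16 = (v - 8*sqrt(2))*(v + 2*sqrt(2))*(sqrt(2)*v + 1/2)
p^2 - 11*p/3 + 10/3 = (p - 2)*(p - 5/3)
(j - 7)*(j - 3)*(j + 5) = j^3 - 5*j^2 - 29*j + 105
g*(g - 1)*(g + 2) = g^3 + g^2 - 2*g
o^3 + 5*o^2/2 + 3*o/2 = o*(o + 1)*(o + 3/2)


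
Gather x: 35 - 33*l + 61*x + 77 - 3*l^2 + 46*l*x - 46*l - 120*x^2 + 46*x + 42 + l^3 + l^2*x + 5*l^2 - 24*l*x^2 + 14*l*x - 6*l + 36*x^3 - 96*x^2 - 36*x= l^3 + 2*l^2 - 85*l + 36*x^3 + x^2*(-24*l - 216) + x*(l^2 + 60*l + 71) + 154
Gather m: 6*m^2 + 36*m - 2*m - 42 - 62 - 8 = 6*m^2 + 34*m - 112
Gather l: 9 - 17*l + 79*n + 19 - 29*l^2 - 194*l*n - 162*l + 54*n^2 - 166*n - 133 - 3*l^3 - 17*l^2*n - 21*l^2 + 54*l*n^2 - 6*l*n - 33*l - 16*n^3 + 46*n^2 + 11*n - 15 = -3*l^3 + l^2*(-17*n - 50) + l*(54*n^2 - 200*n - 212) - 16*n^3 + 100*n^2 - 76*n - 120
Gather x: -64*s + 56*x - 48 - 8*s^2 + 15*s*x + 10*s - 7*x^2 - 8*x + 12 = -8*s^2 - 54*s - 7*x^2 + x*(15*s + 48) - 36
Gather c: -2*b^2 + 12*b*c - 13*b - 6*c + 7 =-2*b^2 - 13*b + c*(12*b - 6) + 7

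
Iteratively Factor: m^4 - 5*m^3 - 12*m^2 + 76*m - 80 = (m - 5)*(m^3 - 12*m + 16) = (m - 5)*(m + 4)*(m^2 - 4*m + 4) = (m - 5)*(m - 2)*(m + 4)*(m - 2)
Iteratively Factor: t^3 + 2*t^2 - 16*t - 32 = (t - 4)*(t^2 + 6*t + 8) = (t - 4)*(t + 2)*(t + 4)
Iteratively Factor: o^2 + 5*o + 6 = (o + 3)*(o + 2)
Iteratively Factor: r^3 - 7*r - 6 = (r - 3)*(r^2 + 3*r + 2) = (r - 3)*(r + 1)*(r + 2)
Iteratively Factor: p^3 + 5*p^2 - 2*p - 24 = (p - 2)*(p^2 + 7*p + 12) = (p - 2)*(p + 4)*(p + 3)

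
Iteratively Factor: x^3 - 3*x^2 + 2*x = (x - 2)*(x^2 - x) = x*(x - 2)*(x - 1)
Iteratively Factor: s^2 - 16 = (s + 4)*(s - 4)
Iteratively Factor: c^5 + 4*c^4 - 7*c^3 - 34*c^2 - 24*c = (c + 2)*(c^4 + 2*c^3 - 11*c^2 - 12*c) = (c + 1)*(c + 2)*(c^3 + c^2 - 12*c) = c*(c + 1)*(c + 2)*(c^2 + c - 12) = c*(c - 3)*(c + 1)*(c + 2)*(c + 4)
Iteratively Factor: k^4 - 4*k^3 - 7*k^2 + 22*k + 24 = (k - 4)*(k^3 - 7*k - 6) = (k - 4)*(k + 1)*(k^2 - k - 6) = (k - 4)*(k + 1)*(k + 2)*(k - 3)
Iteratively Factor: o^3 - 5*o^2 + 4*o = (o - 4)*(o^2 - o) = o*(o - 4)*(o - 1)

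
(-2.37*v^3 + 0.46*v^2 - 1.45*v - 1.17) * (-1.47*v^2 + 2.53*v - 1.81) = 3.4839*v^5 - 6.6723*v^4 + 7.585*v^3 - 2.7812*v^2 - 0.3356*v + 2.1177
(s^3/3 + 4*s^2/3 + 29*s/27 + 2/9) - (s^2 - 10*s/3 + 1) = s^3/3 + s^2/3 + 119*s/27 - 7/9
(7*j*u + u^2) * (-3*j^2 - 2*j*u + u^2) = -21*j^3*u - 17*j^2*u^2 + 5*j*u^3 + u^4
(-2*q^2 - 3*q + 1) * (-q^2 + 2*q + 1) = 2*q^4 - q^3 - 9*q^2 - q + 1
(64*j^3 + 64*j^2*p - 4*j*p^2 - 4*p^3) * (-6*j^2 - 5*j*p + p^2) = -384*j^5 - 704*j^4*p - 232*j^3*p^2 + 108*j^2*p^3 + 16*j*p^4 - 4*p^5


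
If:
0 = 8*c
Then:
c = 0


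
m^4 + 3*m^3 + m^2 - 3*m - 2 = (m - 1)*(m + 1)^2*(m + 2)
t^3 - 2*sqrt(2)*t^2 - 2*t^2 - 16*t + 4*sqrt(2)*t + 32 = (t - 2)*(t - 4*sqrt(2))*(t + 2*sqrt(2))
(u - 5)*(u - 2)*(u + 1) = u^3 - 6*u^2 + 3*u + 10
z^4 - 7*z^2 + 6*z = z*(z - 2)*(z - 1)*(z + 3)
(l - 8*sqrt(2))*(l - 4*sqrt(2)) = l^2 - 12*sqrt(2)*l + 64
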